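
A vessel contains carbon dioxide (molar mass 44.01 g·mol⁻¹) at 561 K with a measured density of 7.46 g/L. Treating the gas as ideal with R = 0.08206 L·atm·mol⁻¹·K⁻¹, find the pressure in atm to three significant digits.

P ≈ 7.80 atm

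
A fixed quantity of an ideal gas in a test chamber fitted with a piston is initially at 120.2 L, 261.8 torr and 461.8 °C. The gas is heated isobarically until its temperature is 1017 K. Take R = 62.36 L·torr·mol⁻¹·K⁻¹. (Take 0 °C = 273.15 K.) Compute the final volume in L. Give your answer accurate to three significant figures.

V₂ ≈ 166 L

Convert: T₁ = 735.0 K.
P constant ⇒ V ∝ T: P₂ = P₁; V₂ = V₁·(T₂/T₁) = 166.3 L.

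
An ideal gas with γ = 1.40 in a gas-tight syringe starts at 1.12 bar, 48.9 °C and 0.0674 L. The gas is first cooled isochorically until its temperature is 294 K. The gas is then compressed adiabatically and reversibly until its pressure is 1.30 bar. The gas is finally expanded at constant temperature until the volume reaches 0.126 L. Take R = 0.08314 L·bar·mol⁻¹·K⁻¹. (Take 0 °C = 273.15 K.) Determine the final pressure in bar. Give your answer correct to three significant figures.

Convert: T₁ = 322.0 K.
V constant ⇒ P ∝ T: V₂ = V₁; P₂ = P₁·(T₂/T₁) = 1.022 bar.
Adiabatic (γ = 1.40), T V^(γ−1) and P V^γ constant: T₃ = T₂·(P₃/P₂)^((γ−1)/γ) = 314.9 K; V₃ = V₂·(P₂/P₃)^(1/γ) = 0.05678 L.
T constant ⇒ Boyle's law P V = const: T₄ = T₃; P₄ = P₃·(V₃/V₄) = 0.5858 bar.

P₄ ≈ 0.586 bar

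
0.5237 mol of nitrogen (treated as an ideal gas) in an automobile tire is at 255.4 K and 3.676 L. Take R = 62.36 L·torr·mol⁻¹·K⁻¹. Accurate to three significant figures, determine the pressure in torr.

P ≈ 2.27e+03 torr

PV = nRT ⇒ P = nRT/V = (0.5237 × 62.36 × 255.4) / 3.676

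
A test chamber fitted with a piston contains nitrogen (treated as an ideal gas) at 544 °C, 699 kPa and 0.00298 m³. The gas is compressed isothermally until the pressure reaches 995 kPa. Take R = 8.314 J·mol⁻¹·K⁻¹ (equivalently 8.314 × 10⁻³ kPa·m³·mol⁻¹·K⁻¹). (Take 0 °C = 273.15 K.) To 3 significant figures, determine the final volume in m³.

V₂ ≈ 0.00209 m³

Convert: T₁ = 817.1 K.
Isothermal, so P V is constant: T₂ = T₁; V₂ = V₁·(P₁/P₂) = 0.002093 m³.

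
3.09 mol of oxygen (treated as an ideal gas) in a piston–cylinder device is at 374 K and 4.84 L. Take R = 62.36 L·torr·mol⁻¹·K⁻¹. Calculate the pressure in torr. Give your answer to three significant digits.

P ≈ 1.49e+04 torr

PV = nRT ⇒ P = nRT/V = (3.09 × 62.36 × 374) / 4.84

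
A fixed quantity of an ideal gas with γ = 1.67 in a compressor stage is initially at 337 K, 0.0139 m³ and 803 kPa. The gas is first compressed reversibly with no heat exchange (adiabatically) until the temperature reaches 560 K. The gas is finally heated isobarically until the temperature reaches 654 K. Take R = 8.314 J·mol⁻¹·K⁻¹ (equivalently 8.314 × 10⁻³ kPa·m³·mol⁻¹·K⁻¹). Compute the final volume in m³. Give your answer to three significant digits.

V₃ ≈ 0.00761 m³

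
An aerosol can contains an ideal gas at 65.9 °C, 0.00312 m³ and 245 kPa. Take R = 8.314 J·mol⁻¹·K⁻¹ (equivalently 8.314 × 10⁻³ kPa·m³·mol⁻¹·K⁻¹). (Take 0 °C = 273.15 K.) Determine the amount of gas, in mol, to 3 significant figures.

Convert: T = 339.05 K.
PV = nRT ⇒ n = PV/(RT) = (245 × 0.00312) / (8.314 × 10⁻³ × 339.05)

n ≈ 0.271 mol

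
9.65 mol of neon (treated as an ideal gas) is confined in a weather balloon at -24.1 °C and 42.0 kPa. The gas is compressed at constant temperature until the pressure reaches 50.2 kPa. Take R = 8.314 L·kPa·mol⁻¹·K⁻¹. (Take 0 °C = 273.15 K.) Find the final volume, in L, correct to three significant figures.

V₂ ≈ 398 L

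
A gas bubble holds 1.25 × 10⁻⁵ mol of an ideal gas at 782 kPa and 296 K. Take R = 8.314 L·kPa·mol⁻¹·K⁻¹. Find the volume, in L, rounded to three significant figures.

V ≈ 3.93e-05 L

PV = nRT ⇒ V = nRT/P = (1.25e-05 × 8.314 × 296) / 782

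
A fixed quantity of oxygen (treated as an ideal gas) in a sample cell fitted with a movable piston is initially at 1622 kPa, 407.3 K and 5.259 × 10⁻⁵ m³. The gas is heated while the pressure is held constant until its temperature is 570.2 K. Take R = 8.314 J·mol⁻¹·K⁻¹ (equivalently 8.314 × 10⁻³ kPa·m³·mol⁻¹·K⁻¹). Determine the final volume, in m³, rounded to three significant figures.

Isobaric, so V/T is constant: P₂ = P₁; V₂ = V₁·(T₂/T₁) = 7.362e-05 m³.

V₂ ≈ 7.36e-05 m³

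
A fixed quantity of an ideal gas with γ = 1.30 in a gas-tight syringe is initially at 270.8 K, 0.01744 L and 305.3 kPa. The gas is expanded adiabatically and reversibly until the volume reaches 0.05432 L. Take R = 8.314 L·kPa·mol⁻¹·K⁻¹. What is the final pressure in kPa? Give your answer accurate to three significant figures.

P₂ ≈ 69.7 kPa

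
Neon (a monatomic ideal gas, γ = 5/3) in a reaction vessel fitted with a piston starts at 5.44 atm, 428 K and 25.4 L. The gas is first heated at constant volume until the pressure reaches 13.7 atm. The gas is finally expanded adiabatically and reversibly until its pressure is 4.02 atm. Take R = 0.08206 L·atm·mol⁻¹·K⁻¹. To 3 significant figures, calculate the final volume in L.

V constant ⇒ P ∝ T: V₂ = V₁; T₂ = T₁·(P₂/P₁) = 1078 K.
Adiabatic (γ = 5/3), T V^(γ−1) and P V^γ constant: T₃ = T₂·(P₃/P₂)^((γ−1)/γ) = 660.0 K; V₃ = V₂·(P₂/P₃)^(1/γ) = 53.01 L.

V₃ ≈ 53.0 L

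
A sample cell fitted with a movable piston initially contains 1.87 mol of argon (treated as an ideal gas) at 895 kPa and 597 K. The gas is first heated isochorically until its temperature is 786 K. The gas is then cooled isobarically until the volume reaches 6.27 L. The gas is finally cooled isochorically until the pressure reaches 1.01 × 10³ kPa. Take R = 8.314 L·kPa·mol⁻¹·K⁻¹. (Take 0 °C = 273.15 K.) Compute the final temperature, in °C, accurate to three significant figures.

T₄ ≈ 134 °C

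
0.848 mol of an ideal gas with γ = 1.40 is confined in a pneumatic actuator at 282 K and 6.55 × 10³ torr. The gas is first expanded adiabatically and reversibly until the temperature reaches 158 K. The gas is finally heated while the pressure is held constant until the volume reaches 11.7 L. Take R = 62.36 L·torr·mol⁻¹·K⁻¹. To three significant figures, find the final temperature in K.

From PV = nRT: V₁ = nRT₁/P₁ = 2.277 L.
Adiabatic (γ = 1.40), T V^(γ−1) and P V^γ constant: P₂ = P₁·(T₂/T₁)^(γ/(γ−1)) = 862.3 torr; V₂ = V₁·(T₁/T₂)^(1/(γ−1)) = 9.689 L.
P constant ⇒ V ∝ T: P₃ = P₂; T₃ = T₂·(V₃/V₂) = 190.8 K.

T₃ ≈ 191 K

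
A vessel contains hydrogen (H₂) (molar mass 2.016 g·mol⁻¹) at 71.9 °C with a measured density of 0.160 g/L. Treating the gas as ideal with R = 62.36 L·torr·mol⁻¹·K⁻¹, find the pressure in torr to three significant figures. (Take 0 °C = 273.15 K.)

P ≈ 1.71e+03 torr

ρ = PM/(RT) ⇒ P = ρRT/M = (0.160 × 62.36 × 345.0) / 2.016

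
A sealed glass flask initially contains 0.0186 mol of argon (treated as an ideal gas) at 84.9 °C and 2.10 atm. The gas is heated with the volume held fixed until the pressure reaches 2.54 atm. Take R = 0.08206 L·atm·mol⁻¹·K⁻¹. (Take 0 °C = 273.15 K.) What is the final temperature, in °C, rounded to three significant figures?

Convert: T₁ = 358.0 K.
From PV = nRT: V₁ = nRT₁/P₁ = 0.2602 L.
V constant ⇒ P ∝ T: V₂ = V₁; T₂ = T₁·(P₂/P₁) = 433.1 K.

T₂ ≈ 160 °C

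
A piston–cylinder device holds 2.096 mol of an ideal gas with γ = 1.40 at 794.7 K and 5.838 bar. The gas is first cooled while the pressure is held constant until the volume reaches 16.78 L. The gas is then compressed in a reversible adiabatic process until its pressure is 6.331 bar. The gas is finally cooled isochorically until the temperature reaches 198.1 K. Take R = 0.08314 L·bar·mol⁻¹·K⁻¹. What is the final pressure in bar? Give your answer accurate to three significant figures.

P₄ ≈ 2.18 bar

From PV = nRT: V₁ = nRT₁/P₁ = 23.72 L.
P constant ⇒ V ∝ T: P₂ = P₁; T₂ = T₁·(V₂/V₁) = 562.2 K.
Adiabatic (γ = 1.40), T V^(γ−1) and P V^γ constant: T₃ = T₂·(P₃/P₂)^((γ−1)/γ) = 575.3 K; V₃ = V₂·(P₂/P₃)^(1/γ) = 15.84 L.
Isochoric, so P/T is constant: V₄ = V₃; P₄ = P₃·(T₄/T₃) = 2.180 bar.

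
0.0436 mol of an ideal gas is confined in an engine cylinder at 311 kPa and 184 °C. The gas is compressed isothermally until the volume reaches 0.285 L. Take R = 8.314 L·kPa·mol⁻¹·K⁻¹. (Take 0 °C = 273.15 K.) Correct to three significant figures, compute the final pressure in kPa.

P₂ ≈ 581 kPa

Convert: T₁ = 457.1 K.
From PV = nRT: V₁ = nRT₁/P₁ = 0.5328 L.
Isothermal, so P V is constant: T₂ = T₁; P₂ = P₁·(V₁/V₂) = 581.4 kPa.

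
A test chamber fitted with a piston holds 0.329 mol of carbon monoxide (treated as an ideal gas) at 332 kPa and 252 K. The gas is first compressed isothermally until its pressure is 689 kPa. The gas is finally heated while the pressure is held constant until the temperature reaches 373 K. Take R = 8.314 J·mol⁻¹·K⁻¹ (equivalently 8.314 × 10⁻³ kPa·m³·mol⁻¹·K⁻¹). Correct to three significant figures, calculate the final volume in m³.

V₃ ≈ 0.00148 m³

From PV = nRT: V₁ = nRT₁/P₁ = 0.002076 m³.
Isothermal, so P V is constant: T₂ = T₁; V₂ = V₁·(P₁/P₂) = 0.001000 m³.
Isobaric, so V/T is constant: P₃ = P₂; V₃ = V₂·(T₃/T₂) = 0.001481 m³.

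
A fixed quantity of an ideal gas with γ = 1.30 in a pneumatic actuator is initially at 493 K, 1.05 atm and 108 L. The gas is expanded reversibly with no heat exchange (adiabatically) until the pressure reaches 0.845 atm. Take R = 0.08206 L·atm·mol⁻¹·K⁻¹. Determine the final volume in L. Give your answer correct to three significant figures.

V₂ ≈ 128 L

Adiabatic (γ = 1.30), T V^(γ−1) and P V^γ constant: T₂ = T₁·(P₂/P₁)^((γ−1)/γ) = 468.9 K; V₂ = V₁·(P₁/P₂)^(1/γ) = 127.6 L.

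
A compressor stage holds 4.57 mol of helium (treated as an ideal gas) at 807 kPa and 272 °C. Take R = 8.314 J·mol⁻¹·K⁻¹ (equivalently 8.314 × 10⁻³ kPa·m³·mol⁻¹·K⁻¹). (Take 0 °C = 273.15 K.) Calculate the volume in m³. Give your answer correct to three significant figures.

Convert: T = 545.15 K.
PV = nRT ⇒ V = nRT/P = (4.57 × 8.314 × 10⁻³ × 545.15) / 807

V ≈ 0.0257 m³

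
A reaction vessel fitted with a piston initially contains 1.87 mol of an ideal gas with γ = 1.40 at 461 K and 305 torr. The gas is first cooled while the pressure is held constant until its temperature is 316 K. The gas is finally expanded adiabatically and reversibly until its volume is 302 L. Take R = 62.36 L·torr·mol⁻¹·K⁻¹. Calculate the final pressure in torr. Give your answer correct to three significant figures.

From PV = nRT: V₁ = nRT₁/P₁ = 176.3 L.
P constant ⇒ V ∝ T: P₂ = P₁; V₂ = V₁·(T₂/T₁) = 120.8 L.
Reversible adiabatic, γ = 1.40: T₃ = T₂·(V₂/V₃)^(γ−1) = 219.0 K; P₃ = P₂·(V₂/V₃)^γ = 84.58 torr.

P₃ ≈ 84.6 torr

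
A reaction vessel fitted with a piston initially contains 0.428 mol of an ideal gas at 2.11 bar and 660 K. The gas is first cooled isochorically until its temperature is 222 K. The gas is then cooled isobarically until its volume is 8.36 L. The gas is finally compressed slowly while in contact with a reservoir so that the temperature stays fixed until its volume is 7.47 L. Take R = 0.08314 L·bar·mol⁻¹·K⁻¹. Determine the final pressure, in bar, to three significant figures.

P₄ ≈ 0.794 bar

From PV = nRT: V₁ = nRT₁/P₁ = 11.13 L.
Isochoric, so P/T is constant: V₂ = V₁; P₂ = P₁·(T₂/T₁) = 0.7097 bar.
P constant ⇒ V ∝ T: P₃ = P₂; T₃ = T₂·(V₃/V₂) = 166.7 K.
Isothermal, so P V is constant: T₄ = T₃; P₄ = P₃·(V₃/V₄) = 0.7943 bar.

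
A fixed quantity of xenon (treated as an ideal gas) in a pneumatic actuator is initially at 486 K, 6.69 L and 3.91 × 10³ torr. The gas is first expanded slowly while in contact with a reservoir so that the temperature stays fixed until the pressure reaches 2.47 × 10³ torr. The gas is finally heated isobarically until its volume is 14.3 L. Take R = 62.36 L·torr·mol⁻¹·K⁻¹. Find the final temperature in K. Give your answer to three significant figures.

Isothermal, so P V is constant: T₂ = T₁; V₂ = V₁·(P₁/P₂) = 10.59 L.
Isobaric, so V/T is constant: P₃ = P₂; T₃ = T₂·(V₃/V₂) = 656.2 K.

T₃ ≈ 656 K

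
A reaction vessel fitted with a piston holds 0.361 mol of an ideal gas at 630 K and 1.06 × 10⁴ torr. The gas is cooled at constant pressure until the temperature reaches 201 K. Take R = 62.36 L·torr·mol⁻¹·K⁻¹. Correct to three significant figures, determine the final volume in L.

From PV = nRT: V₁ = nRT₁/P₁ = 1.338 L.
Isobaric, so V/T is constant: P₂ = P₁; V₂ = V₁·(T₂/T₁) = 0.4269 L.

V₂ ≈ 0.427 L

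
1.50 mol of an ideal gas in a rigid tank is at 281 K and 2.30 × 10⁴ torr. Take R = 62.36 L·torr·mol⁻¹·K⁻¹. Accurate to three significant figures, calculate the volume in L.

V ≈ 1.14 L

PV = nRT ⇒ V = nRT/P = (1.50 × 62.36 × 281) / 2.30e+04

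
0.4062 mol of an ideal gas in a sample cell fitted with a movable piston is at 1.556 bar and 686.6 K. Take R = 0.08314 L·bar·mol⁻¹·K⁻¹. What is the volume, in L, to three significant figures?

PV = nRT ⇒ V = nRT/P = (0.4062 × 0.08314 × 686.6) / 1.556

V ≈ 14.9 L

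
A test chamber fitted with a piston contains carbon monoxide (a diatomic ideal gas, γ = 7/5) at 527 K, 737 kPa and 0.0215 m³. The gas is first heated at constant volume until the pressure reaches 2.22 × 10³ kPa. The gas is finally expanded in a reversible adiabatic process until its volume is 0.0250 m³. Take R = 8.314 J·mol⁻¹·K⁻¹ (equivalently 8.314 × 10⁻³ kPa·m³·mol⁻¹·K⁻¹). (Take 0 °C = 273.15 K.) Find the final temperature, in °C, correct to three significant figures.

Isochoric, so P/T is constant: V₂ = V₁; T₂ = T₁·(P₂/P₁) = 1587 K.
Adiabatic (γ = 7/5), T V^(γ−1) and P V^γ constant: T₃ = T₂·(V₂/V₃)^(γ−1) = 1494 K; P₃ = P₂·(V₂/V₃)^γ = 1797 kPa.

T₃ ≈ 1.22e+03 °C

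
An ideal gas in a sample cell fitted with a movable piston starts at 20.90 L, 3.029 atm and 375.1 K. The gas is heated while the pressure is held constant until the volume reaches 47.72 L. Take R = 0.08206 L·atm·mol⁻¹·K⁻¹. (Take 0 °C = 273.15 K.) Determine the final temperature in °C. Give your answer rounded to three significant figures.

P constant ⇒ V ∝ T: P₂ = P₁; T₂ = T₁·(V₂/V₁) = 856.4 K.

T₂ ≈ 583 °C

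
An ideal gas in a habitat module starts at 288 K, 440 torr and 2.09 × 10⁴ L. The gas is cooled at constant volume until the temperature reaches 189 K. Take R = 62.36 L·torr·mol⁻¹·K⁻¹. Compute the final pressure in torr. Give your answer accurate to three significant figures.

P₂ ≈ 289 torr

Isochoric, so P/T is constant: V₂ = V₁; P₂ = P₁·(T₂/T₁) = 288.8 torr.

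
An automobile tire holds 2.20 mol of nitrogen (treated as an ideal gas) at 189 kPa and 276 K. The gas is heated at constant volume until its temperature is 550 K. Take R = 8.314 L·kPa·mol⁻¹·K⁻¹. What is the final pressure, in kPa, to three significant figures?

P₂ ≈ 377 kPa

From PV = nRT: V₁ = nRT₁/P₁ = 26.71 L.
V constant ⇒ P ∝ T: V₂ = V₁; P₂ = P₁·(T₂/T₁) = 376.6 kPa.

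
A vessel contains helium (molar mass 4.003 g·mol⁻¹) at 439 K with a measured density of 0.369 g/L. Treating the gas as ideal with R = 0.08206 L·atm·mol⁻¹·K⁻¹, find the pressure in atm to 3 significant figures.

ρ = PM/(RT) ⇒ P = ρRT/M = (0.369 × 0.08206 × 439.0) / 4.003

P ≈ 3.32 atm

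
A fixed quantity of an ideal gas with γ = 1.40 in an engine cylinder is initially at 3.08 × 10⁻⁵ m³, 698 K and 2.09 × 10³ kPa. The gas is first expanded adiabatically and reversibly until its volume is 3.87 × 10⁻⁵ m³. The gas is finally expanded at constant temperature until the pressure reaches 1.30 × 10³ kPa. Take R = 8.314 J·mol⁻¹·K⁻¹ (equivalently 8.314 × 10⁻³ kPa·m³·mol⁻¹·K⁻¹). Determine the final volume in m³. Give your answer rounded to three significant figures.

Reversible adiabatic, γ = 1.40: T₂ = T₁·(V₁/V₂)^(γ−1) = 637.1 K; P₂ = P₁·(V₁/V₂)^γ = 1518 kPa.
Isothermal, so P V is constant: T₃ = T₂; V₃ = V₂·(P₂/P₃) = 4.519e-05 m³.

V₃ ≈ 4.52e-05 m³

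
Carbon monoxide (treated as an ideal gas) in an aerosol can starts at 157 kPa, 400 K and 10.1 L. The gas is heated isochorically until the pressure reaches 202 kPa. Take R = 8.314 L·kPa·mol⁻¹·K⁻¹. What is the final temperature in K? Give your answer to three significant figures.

V constant ⇒ P ∝ T: V₂ = V₁; T₂ = T₁·(P₂/P₁) = 514.6 K.

T₂ ≈ 515 K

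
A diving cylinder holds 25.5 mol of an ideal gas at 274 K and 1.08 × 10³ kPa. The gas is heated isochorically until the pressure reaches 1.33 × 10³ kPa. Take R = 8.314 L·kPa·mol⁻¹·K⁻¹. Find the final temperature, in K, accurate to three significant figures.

T₂ ≈ 337 K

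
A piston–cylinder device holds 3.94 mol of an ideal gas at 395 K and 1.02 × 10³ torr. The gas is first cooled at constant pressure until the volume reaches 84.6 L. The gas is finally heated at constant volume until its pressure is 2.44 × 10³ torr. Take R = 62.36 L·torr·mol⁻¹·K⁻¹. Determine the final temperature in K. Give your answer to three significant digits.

T₃ ≈ 840 K

From PV = nRT: V₁ = nRT₁/P₁ = 95.15 L.
P constant ⇒ V ∝ T: P₂ = P₁; T₂ = T₁·(V₂/V₁) = 351.2 K.
Isochoric, so P/T is constant: V₃ = V₂; T₃ = T₂·(P₃/P₂) = 840.2 K.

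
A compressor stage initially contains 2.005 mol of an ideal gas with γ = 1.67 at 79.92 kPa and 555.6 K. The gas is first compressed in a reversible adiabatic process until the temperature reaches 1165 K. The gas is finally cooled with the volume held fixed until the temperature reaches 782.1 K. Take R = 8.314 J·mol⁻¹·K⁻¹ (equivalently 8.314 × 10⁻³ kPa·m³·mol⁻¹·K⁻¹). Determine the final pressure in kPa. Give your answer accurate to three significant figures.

From PV = nRT: V₁ = nRT₁/P₁ = 0.1159 m³.
Adiabatic (γ = 1.67), T V^(γ−1) and P V^γ constant: P₂ = P₁·(T₂/T₁)^(γ/(γ−1)) = 506.0 kPa; V₂ = V₁·(T₁/T₂)^(1/(γ−1)) = 0.03838 m³.
Isochoric, so P/T is constant: V₃ = V₂; P₃ = P₂·(T₃/T₂) = 339.7 kPa.

P₃ ≈ 340 kPa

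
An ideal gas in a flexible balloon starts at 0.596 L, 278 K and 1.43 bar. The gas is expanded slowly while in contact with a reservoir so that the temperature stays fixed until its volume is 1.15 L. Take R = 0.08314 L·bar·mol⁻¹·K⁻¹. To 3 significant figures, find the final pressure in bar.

Isothermal, so P V is constant: T₂ = T₁; P₂ = P₁·(V₁/V₂) = 0.7411 bar.

P₂ ≈ 0.741 bar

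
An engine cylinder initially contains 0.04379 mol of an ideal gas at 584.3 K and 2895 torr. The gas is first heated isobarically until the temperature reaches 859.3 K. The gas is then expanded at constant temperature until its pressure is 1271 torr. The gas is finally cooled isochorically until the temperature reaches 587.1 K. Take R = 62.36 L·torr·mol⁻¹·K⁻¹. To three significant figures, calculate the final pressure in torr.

P₄ ≈ 868 torr

From PV = nRT: V₁ = nRT₁/P₁ = 0.5511 L.
P constant ⇒ V ∝ T: P₂ = P₁; V₂ = V₁·(T₂/T₁) = 0.8105 L.
Isothermal, so P V is constant: T₃ = T₂; V₃ = V₂·(P₂/P₃) = 1.846 L.
V constant ⇒ P ∝ T: V₄ = V₃; P₄ = P₃·(T₄/T₃) = 868.4 torr.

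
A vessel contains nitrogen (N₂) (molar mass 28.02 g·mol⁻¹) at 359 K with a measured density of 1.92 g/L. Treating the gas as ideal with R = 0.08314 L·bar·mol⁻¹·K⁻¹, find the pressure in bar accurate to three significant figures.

P ≈ 2.05 bar

ρ = PM/(RT) ⇒ P = ρRT/M = (1.92 × 0.08314 × 359.0) / 28.02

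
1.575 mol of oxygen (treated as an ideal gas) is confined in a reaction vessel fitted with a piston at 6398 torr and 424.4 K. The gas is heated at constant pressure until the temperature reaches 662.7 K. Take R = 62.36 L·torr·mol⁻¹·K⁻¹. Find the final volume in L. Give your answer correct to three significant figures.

From PV = nRT: V₁ = nRT₁/P₁ = 6.515 L.
P constant ⇒ V ∝ T: P₂ = P₁; V₂ = V₁·(T₂/T₁) = 10.17 L.

V₂ ≈ 10.2 L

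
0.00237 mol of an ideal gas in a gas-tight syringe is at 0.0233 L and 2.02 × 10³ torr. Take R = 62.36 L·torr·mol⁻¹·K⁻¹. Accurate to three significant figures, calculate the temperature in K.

T ≈ 318 K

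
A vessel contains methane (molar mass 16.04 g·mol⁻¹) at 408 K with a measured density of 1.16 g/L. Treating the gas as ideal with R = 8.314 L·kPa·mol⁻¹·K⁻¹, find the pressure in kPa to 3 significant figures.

ρ = PM/(RT) ⇒ P = ρRT/M = (1.16 × 8.314 × 408.0) / 16.04

P ≈ 245 kPa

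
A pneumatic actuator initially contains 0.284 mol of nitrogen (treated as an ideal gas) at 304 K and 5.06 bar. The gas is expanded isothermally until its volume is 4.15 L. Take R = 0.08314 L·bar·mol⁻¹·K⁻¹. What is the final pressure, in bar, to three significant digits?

P₂ ≈ 1.73 bar

From PV = nRT: V₁ = nRT₁/P₁ = 1.419 L.
Isothermal, so P V is constant: T₂ = T₁; P₂ = P₁·(V₁/V₂) = 1.730 bar.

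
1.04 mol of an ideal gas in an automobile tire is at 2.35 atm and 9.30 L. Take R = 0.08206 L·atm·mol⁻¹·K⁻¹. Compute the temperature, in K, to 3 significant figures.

T ≈ 256 K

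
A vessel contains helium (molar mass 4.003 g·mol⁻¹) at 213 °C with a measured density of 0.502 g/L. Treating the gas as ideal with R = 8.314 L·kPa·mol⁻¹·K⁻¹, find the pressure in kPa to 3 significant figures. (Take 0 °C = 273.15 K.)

ρ = PM/(RT) ⇒ P = ρRT/M = (0.502 × 8.314 × 486.1) / 4.003

P ≈ 507 kPa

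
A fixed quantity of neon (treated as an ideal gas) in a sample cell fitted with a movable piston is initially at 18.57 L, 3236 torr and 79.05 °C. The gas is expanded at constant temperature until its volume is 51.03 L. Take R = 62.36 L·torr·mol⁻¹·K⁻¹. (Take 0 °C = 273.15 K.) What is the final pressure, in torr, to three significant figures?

P₂ ≈ 1.18e+03 torr

Convert: T₁ = 352.2 K.
Isothermal, so P V is constant: T₂ = T₁; P₂ = P₁·(V₁/V₂) = 1178 torr.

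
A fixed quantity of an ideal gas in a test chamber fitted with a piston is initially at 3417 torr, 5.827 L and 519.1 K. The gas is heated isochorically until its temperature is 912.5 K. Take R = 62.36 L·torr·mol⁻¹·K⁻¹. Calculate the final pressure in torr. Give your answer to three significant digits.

P₂ ≈ 6.01e+03 torr

V constant ⇒ P ∝ T: V₂ = V₁; P₂ = P₁·(T₂/T₁) = 6007 torr.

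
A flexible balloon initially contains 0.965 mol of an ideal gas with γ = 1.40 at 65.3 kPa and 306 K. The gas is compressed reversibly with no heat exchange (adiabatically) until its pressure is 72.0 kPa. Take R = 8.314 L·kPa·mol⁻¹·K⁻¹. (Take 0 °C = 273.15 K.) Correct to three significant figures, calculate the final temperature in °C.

From PV = nRT: V₁ = nRT₁/P₁ = 37.60 L.
Reversible adiabatic, γ = 1.40: T₂ = T₁·(P₂/P₁)^((γ−1)/γ) = 314.7 K; V₂ = V₁·(P₁/P₂)^(1/γ) = 35.06 L.

T₂ ≈ 41.5 °C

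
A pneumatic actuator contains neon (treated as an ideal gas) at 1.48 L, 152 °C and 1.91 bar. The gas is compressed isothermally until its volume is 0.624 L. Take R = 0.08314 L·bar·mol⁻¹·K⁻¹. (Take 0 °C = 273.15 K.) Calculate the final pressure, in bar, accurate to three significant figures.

P₂ ≈ 4.53 bar

Convert: T₁ = 425.1 K.
Isothermal, so P V is constant: T₂ = T₁; P₂ = P₁·(V₁/V₂) = 4.530 bar.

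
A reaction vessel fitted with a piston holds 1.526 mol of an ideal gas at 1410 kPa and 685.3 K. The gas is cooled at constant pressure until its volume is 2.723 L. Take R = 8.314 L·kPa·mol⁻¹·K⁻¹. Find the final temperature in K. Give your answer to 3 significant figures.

From PV = nRT: V₁ = nRT₁/P₁ = 6.166 L.
P constant ⇒ V ∝ T: P₂ = P₁; T₂ = T₁·(V₂/V₁) = 302.6 K.

T₂ ≈ 303 K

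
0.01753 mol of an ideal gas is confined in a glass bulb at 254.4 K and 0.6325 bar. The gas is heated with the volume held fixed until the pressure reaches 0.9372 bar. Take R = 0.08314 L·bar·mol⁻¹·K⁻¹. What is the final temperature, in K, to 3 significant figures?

T₂ ≈ 377 K

From PV = nRT: V₁ = nRT₁/P₁ = 0.5862 L.
V constant ⇒ P ∝ T: V₂ = V₁; T₂ = T₁·(P₂/P₁) = 377.0 K.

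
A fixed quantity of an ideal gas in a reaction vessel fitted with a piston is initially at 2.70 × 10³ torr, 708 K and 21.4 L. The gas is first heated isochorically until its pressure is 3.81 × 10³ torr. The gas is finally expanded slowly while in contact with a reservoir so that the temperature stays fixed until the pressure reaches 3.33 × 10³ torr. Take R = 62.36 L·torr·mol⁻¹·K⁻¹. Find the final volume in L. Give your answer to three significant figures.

Isochoric, so P/T is constant: V₂ = V₁; T₂ = T₁·(P₂/P₁) = 999.1 K.
Isothermal, so P V is constant: T₃ = T₂; V₃ = V₂·(P₂/P₃) = 24.48 L.

V₃ ≈ 24.5 L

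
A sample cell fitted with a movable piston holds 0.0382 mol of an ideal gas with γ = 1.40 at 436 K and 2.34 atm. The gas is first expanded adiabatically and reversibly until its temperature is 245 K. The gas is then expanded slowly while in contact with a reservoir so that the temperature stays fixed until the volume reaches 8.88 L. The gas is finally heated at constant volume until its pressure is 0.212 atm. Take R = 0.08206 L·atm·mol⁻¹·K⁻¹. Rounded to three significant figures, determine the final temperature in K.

T₄ ≈ 601 K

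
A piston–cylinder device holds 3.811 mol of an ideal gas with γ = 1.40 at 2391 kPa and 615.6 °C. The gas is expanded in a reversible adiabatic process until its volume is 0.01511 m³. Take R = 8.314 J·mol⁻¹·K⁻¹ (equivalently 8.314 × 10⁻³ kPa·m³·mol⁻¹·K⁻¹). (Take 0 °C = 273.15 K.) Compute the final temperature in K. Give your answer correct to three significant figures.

Convert: T₁ = 888.8 K.
From PV = nRT: V₁ = nRT₁/P₁ = 0.01178 m³.
Adiabatic (γ = 1.40), T V^(γ−1) and P V^γ constant: T₂ = T₁·(V₁/V₂)^(γ−1) = 804.4 K; P₂ = P₁·(V₁/V₂)^γ = 1687 kPa.

T₂ ≈ 804 K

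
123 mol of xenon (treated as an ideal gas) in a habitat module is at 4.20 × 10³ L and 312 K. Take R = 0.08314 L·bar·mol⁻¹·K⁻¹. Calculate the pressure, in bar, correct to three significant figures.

PV = nRT ⇒ P = nRT/V = (123 × 0.08314 × 312) / 4.20e+03

P ≈ 0.760 bar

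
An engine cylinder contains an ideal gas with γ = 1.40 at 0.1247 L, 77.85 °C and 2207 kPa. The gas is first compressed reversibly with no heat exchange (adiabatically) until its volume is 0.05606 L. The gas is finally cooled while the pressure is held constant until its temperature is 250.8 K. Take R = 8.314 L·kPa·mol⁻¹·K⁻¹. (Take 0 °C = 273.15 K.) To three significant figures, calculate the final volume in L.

Convert: T₁ = 351.0 K.
Reversible adiabatic, γ = 1.40: T₂ = T₁·(V₁/V₂)^(γ−1) = 483.3 K; P₂ = P₁·(V₁/V₂)^γ = 6759 kPa.
P constant ⇒ V ∝ T: P₃ = P₂; V₃ = V₂·(T₃/T₂) = 0.02909 L.

V₃ ≈ 0.0291 L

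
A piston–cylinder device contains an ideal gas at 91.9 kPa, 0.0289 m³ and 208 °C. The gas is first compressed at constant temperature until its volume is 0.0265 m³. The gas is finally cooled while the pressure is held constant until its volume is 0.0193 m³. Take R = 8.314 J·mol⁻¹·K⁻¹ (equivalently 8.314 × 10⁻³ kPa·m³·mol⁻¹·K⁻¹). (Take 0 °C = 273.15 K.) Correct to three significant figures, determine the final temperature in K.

Convert: T₁ = 481.1 K.
Isothermal, so P V is constant: T₂ = T₁; P₂ = P₁·(V₁/V₂) = 100.2 kPa.
Isobaric, so V/T is constant: P₃ = P₂; T₃ = T₂·(V₃/V₂) = 350.4 K.

T₃ ≈ 350 K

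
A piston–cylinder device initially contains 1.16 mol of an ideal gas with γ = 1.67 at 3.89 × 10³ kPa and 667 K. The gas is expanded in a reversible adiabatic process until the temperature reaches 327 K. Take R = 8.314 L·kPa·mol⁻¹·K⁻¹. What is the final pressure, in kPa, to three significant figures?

From PV = nRT: V₁ = nRT₁/P₁ = 1.654 L.
Adiabatic (γ = 1.67), T V^(γ−1) and P V^γ constant: P₂ = P₁·(T₂/T₁)^(γ/(γ−1)) = 658.1 kPa; V₂ = V₁·(T₁/T₂)^(1/(γ−1)) = 4.792 L.

P₂ ≈ 658 kPa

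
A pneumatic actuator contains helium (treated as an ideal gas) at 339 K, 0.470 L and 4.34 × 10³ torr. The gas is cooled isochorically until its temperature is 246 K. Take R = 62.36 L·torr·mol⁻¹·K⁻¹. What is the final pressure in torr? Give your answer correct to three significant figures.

V constant ⇒ P ∝ T: V₂ = V₁; P₂ = P₁·(T₂/T₁) = 3149 torr.

P₂ ≈ 3.15e+03 torr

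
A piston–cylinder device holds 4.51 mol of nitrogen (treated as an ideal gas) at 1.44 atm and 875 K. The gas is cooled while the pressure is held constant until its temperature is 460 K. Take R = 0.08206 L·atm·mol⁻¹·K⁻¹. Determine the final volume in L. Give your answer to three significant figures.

V₂ ≈ 118 L

From PV = nRT: V₁ = nRT₁/P₁ = 224.9 L.
P constant ⇒ V ∝ T: P₂ = P₁; V₂ = V₁·(T₂/T₁) = 118.2 L.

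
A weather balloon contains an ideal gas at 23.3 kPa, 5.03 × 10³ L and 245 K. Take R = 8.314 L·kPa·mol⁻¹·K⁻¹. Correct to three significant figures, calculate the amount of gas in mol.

n ≈ 57.5 mol

PV = nRT ⇒ n = PV/(RT) = (23.3 × 5.03e+03) / (8.314 × 245)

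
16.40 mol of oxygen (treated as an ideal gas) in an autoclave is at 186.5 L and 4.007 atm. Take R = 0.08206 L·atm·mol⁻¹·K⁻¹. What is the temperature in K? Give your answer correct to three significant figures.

T ≈ 555 K

PV = nRT ⇒ T = PV/(nR) = (4.007 × 186.5) / (16.40 × 0.08206)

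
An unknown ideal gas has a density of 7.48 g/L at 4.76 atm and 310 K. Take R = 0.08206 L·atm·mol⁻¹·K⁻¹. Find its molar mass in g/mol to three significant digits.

ρ = PM/(RT) ⇒ M = ρRT/P = (7.48 × 0.08206 × 310.0) / 4.76

M ≈ 40.0 g/mol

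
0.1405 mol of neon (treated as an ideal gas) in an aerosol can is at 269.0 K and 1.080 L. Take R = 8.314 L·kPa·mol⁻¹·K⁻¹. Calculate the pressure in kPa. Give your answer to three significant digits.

PV = nRT ⇒ P = nRT/V = (0.1405 × 8.314 × 269.0) / 1.080

P ≈ 291 kPa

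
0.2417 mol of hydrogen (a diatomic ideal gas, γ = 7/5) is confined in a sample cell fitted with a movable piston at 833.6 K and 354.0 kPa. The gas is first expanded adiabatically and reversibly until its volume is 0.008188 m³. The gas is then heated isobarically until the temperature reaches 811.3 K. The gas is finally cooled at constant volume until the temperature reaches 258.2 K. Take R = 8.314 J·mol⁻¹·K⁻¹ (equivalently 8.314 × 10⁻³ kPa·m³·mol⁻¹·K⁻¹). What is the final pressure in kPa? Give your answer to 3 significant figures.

From PV = nRT: V₁ = nRT₁/P₁ = 0.004732 m³.
Reversible adiabatic, γ = 7/5: T₂ = T₁·(V₁/V₂)^(γ−1) = 669.4 K; P₂ = P₁·(V₁/V₂)^γ = 164.3 kPa.
Isobaric, so V/T is constant: P₃ = P₂; V₃ = V₂·(T₃/T₂) = 0.009923 m³.
Isochoric, so P/T is constant: V₄ = V₃; P₄ = P₃·(T₄/T₃) = 52.29 kPa.

P₄ ≈ 52.3 kPa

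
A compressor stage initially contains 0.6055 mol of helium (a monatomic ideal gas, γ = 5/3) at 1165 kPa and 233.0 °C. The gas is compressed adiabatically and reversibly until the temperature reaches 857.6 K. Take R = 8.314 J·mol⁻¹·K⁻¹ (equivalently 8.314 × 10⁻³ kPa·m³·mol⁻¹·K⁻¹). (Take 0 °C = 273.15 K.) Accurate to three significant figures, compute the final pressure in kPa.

P₂ ≈ 4.35e+03 kPa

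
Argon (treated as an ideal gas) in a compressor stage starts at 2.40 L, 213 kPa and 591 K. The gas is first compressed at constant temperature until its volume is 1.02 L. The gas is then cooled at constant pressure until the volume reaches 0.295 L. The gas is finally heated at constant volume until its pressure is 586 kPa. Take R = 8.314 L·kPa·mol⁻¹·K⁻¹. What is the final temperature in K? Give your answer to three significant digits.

T₄ ≈ 200 K

Isothermal, so P V is constant: T₂ = T₁; P₂ = P₁·(V₁/V₂) = 501.2 kPa.
Isobaric, so V/T is constant: P₃ = P₂; T₃ = T₂·(V₃/V₂) = 170.9 K.
Isochoric, so P/T is constant: V₄ = V₃; T₄ = T₃·(P₄/P₃) = 199.9 K.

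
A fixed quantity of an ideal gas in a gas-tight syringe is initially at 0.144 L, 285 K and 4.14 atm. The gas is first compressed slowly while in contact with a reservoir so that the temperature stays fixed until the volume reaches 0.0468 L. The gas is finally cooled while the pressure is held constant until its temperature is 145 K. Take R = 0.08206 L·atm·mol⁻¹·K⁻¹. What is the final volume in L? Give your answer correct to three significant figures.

V₃ ≈ 0.0238 L

T constant ⇒ Boyle's law P V = const: T₂ = T₁; P₂ = P₁·(V₁/V₂) = 12.74 atm.
Isobaric, so V/T is constant: P₃ = P₂; V₃ = V₂·(T₃/T₂) = 0.02381 L.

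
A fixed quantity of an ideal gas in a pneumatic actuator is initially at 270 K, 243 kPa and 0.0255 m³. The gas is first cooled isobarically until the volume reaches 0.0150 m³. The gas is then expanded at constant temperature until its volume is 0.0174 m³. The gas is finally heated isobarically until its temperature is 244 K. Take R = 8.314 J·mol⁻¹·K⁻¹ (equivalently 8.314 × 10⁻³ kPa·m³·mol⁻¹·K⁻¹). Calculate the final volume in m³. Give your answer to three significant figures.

Isobaric, so V/T is constant: P₂ = P₁; T₂ = T₁·(V₂/V₁) = 158.8 K.
T constant ⇒ Boyle's law P V = const: T₃ = T₂; P₃ = P₂·(V₂/V₃) = 209.5 kPa.
Isobaric, so V/T is constant: P₄ = P₃; V₄ = V₃·(T₄/T₃) = 0.02673 m³.

V₄ ≈ 0.0267 m³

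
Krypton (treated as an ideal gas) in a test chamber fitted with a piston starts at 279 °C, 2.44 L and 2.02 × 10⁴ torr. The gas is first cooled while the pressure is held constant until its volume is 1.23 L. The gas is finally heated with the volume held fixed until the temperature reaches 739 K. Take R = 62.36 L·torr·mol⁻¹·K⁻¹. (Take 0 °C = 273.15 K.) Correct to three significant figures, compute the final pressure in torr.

P₃ ≈ 5.36e+04 torr

Convert: T₁ = 552.1 K.
P constant ⇒ V ∝ T: P₂ = P₁; T₂ = T₁·(V₂/V₁) = 278.3 K.
V constant ⇒ P ∝ T: V₃ = V₂; P₃ = P₂·(T₃/T₂) = 5.363e+04 torr.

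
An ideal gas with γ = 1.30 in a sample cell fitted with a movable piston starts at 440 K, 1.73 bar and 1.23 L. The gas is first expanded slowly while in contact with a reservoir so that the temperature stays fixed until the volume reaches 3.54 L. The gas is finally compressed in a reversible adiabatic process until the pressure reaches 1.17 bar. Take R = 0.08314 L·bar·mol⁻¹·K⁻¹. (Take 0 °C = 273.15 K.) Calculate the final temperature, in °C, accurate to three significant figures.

T₃ ≈ 240 °C

T constant ⇒ Boyle's law P V = const: T₂ = T₁; P₂ = P₁·(V₁/V₂) = 0.6011 bar.
Adiabatic (γ = 1.30), T V^(γ−1) and P V^γ constant: T₃ = T₂·(P₃/P₂)^((γ−1)/γ) = 513.1 K; V₃ = V₂·(P₂/P₃)^(1/γ) = 2.121 L.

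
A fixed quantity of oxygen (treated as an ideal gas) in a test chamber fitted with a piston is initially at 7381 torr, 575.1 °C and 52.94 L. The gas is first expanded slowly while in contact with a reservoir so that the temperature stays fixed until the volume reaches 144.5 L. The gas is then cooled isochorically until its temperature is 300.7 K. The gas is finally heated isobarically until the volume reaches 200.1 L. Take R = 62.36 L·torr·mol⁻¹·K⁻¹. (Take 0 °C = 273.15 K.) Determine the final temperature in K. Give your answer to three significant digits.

T₄ ≈ 416 K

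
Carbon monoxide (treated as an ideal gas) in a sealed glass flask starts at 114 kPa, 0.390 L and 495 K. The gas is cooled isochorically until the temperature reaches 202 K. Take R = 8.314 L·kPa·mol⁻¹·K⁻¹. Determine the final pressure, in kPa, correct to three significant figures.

Isochoric, so P/T is constant: V₂ = V₁; P₂ = P₁·(T₂/T₁) = 46.52 kPa.

P₂ ≈ 46.5 kPa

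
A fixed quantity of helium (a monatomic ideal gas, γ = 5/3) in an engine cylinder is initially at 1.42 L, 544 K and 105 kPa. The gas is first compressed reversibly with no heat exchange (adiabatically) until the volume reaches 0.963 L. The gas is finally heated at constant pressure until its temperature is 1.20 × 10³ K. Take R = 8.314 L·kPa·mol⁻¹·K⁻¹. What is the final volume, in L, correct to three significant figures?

Reversible adiabatic, γ = 5/3: T₂ = T₁·(V₁/V₂)^(γ−1) = 704.8 K; P₂ = P₁·(V₁/V₂)^γ = 200.6 kPa.
Isobaric, so V/T is constant: P₃ = P₂; V₃ = V₂·(T₃/T₂) = 1.640 L.

V₃ ≈ 1.64 L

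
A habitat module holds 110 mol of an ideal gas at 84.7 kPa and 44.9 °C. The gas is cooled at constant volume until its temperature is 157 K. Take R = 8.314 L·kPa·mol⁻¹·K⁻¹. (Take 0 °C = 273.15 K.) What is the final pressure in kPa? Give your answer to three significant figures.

P₂ ≈ 41.8 kPa

Convert: T₁ = 318.0 K.
From PV = nRT: V₁ = nRT₁/P₁ = 3434 L.
Isochoric, so P/T is constant: V₂ = V₁; P₂ = P₁·(T₂/T₁) = 41.81 kPa.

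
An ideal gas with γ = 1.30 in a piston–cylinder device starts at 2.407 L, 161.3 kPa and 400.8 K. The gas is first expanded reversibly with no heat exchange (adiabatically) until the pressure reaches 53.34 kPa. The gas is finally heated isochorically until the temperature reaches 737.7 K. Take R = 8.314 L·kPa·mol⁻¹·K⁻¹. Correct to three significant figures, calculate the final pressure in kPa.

P₃ ≈ 127 kPa

Adiabatic (γ = 1.30), T V^(γ−1) and P V^γ constant: T₂ = T₁·(P₂/P₁)^((γ−1)/γ) = 310.5 K; V₂ = V₁·(P₁/P₂)^(1/γ) = 5.638 L.
V constant ⇒ P ∝ T: V₃ = V₂; P₃ = P₂·(T₃/T₂) = 126.7 kPa.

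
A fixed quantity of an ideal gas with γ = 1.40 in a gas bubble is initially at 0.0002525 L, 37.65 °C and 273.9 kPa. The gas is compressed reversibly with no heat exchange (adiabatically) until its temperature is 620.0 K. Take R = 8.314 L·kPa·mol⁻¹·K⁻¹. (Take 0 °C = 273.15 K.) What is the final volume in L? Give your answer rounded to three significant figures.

Convert: T₁ = 310.8 K.
Adiabatic (γ = 1.40), T V^(γ−1) and P V^γ constant: P₂ = P₁·(T₂/T₁)^(γ/(γ−1)) = 3071 kPa; V₂ = V₁·(T₁/T₂)^(1/(γ−1)) = 4.492e-05 L.

V₂ ≈ 4.49e-05 L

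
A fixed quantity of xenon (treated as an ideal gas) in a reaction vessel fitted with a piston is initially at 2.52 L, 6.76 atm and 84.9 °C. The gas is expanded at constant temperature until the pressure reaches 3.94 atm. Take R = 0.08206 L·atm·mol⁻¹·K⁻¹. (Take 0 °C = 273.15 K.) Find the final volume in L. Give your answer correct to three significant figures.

V₂ ≈ 4.32 L

Convert: T₁ = 358.0 K.
Isothermal, so P V is constant: T₂ = T₁; V₂ = V₁·(P₁/P₂) = 4.324 L.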